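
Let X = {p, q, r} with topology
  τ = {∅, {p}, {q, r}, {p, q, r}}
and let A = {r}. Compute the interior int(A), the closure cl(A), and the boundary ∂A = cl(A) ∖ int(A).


int(A) = ∅, cl(A) = {q, r}, ∂A = {q, r}.

Closed sets in (X, τ) are complements of opens:
  closed(X, τ) = {∅, {p}, {q, r}, {p, q, r}}.
int(A) = ⋃ {U ∈ τ : U ⊆ A}. Opens contained in A: ∅.
Taking the union of these: int(A) = ∅.
cl(A) = ⋂ {C closed : A ⊆ C}. Closed sets containing A: {q, r}, {p, q, r}.
Intersecting these: cl(A) = {q, r}.
∂A = cl(A) ∖ int(A) = {q, r} ∖ ∅ = {q, r}.


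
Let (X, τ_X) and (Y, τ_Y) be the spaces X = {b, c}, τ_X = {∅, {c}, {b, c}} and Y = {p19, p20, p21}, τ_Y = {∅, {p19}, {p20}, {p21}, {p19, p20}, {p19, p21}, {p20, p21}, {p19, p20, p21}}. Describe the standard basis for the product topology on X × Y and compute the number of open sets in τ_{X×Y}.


Basis B = {∅ × ∅, {c} × {p19}, {c} × {p20}, {c} × {p21}, {b, c} × {p19}, {b, c} × {p20}, {b, c} × {p21}, {c} × {p19, p20}, {c} × {p19, p21}, {c} × {p20, p21}, {c} × {p19, p20, p21}, {b, c} × {p19, p20}, {b, c} × {p19, p21}, {b, c} × {p20, p21}, {b, c} × {p19, p20, p21}}; |τ_{X×Y}| = 27.

Enumerate products U × V with U ∈ τ_X, V ∈ τ_Y (deduplicated):
  ∅ × ∅ = {} (∅)
  {c} × {p19} = {(c,p19)}
  {c} × {p20} = {(c,p20)}
  {c} × {p21} = {(c,p21)}
  {b, c} × {p19} = {(b,p19), (c,p19)}
  {b, c} × {p20} = {(b,p20), (c,p20)}
  {b, c} × {p21} = {(b,p21), (c,p21)}
  {c} × {p19, p20} = {(c,p19), (c,p20)}
  {c} × {p19, p21} = {(c,p19), (c,p21)}
  {c} × {p20, p21} = {(c,p20), (c,p21)}
  {c} × {p19, p20, p21} = {(c,p19), (c,p20), (c,p21)}
  {b, c} × {p19, p20} = {(b,p19), (b,p20), (c,p19), (c,p20)}
  {b, c} × {p19, p21} = {(b,p19), (b,p21), (c,p19), (c,p21)}
  {b, c} × {p20, p21} = {(b,p20), (b,p21), (c,p20), (c,p21)}
  {b, c} × {p19, p20, p21} = {(b,p19), (b,p20), (b,p21), (c,p19), (c,p20), (c,p21)}
These 15 distinct sets form the basis B.
Close under arbitrary unions to get τ_{X×Y}; counting gives |τ_{X×Y}| = 27.


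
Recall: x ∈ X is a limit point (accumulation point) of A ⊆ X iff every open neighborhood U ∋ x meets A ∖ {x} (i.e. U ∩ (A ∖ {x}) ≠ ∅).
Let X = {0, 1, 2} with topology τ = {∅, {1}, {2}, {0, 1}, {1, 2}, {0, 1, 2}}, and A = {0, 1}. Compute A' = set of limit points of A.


A' = {0}

For each x ∈ X, list the open sets U ∈ τ with x ∈ U, then check whether U ∩ (A ∖ {x}) ≠ ∅ for every such U.
  x = 0: opens ∋ x are {0, 1}, {0, 1, 2}; each meets A ∖ {0}, so x IS a limit point.
  x = 1: open {1} ∋ x has {1} ∩ (A ∖ {1}) = ∅, so x is NOT a limit point.
  x = 2: open {2} ∋ x has {2} ∩ (A ∖ {2}) = ∅, so x is NOT a limit point.
Collecting: A' = {0}.


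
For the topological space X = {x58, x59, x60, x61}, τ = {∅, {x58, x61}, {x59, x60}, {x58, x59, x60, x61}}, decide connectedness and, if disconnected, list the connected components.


(X, τ) is disconnected; components = [{x58, x61}, {x59, x60}].

Find clopen sets (U ∈ τ with X ∖ U ∈ τ):
  U = ∅, X ∖ U = {x58, x59, x60, x61} — both open, so U is clopen.
  U = {x58, x61}, X ∖ U = {x59, x60} — both open, so U is clopen.
  U = {x59, x60}, X ∖ U = {x58, x61} — both open, so U is clopen.
  U = {x58, x59, x60, x61}, X ∖ U = ∅ — both open, so U is clopen.
Nontrivial clopen(s) exist: e.g. {x59, x60}. So (X, τ) is disconnected.
Compute connected components by grouping points that agree on all clopens:
  component: {x58, x61}
  component: {x59, x60}


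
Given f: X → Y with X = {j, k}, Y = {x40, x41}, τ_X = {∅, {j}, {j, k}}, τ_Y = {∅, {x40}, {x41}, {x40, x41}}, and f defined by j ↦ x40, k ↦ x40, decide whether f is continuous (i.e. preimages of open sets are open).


f IS continuous.

Compute f^{-1}(U) for each U ∈ τ_Y:
  U = ∅: f^{-1}(U) = ∅ ∈ τ_X ✓.
  U = {x40}: f^{-1}(U) = {j, k} ∈ τ_X ✓.
  U = {x41}: f^{-1}(U) = ∅ ∈ τ_X ✓.
  U = {x40, x41}: f^{-1}(U) = {j, k} ∈ τ_X ✓.
Every preimage lies in τ_X, so f IS continuous.


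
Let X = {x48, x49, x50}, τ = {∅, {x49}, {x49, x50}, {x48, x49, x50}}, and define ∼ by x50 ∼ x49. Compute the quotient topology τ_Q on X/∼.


X/∼ = {[x48], [x49=x50]}; |τ_Q| = 3.

Equivalence classes: [x48], [x49=x50].
Quotient map π: X → X/∼ sends x48 ↦ [x48], x49 ↦ [x49=x50], x50 ↦ [x49=x50].
For each subset V ⊆ X/∼, compute π^{-1}(V) ⊆ X and check whether π^{-1}(V) ∈ τ. V is open in τ_Q iff π^{-1}(V) ∈ τ.
  V = {}: π^{-1}(V) = ∅ ∈ τ ✓.
  V = {[x48]}: π^{-1}(V) = {x48} ∉ τ ✗.
  V = {[x49=x50]}: π^{-1}(V) = {x49, x50} ∈ τ ✓.
  V = {[x48], [x49=x50]}: π^{-1}(V) = {x48, x49, x50} ∈ τ ✓.
Open sets in the quotient: τ_Q = {{}, {[x49=x50]}, {[x48], [x49=x50]}} (3 elements).


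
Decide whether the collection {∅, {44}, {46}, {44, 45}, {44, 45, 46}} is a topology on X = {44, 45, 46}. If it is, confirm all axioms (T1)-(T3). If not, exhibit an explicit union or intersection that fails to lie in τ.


τ is NOT a topology on X.

Axiom (T1): ∅ ∈ τ? Yes; X ∈ τ? Yes.
Axiom (T2/T3): check pairwise unions and intersections of members of τ.
Counterexample for (T2): {44} ∪ {46} = {44, 46} ∉ τ. Therefore τ is NOT a topology.


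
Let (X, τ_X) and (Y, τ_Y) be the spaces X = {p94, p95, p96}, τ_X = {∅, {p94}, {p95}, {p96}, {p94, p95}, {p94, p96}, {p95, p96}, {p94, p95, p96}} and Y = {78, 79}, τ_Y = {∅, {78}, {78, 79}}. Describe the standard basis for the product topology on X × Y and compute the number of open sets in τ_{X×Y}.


Basis B = {∅ × ∅, {p94} × {78}, {p95} × {78}, {p96} × {78}, {p94} × {78, 79}, {p94, p95} × {78}, {p94, p96} × {78}, {p95} × {78, 79}, {p95, p96} × {78}, {p96} × {78, 79}, {p94, p95, p96} × {78}, {p94, p95} × {78, 79}, {p94, p96} × {78, 79}, {p95, p96} × {78, 79}, {p94, p95, p96} × {78, 79}}; |τ_{X×Y}| = 27.

Enumerate products U × V with U ∈ τ_X, V ∈ τ_Y (deduplicated):
  ∅ × ∅ = {} (∅)
  {p94} × {78} = {(p94,78)}
  {p95} × {78} = {(p95,78)}
  {p96} × {78} = {(p96,78)}
  {p94} × {78, 79} = {(p94,78), (p94,79)}
  {p94, p95} × {78} = {(p94,78), (p95,78)}
  {p94, p96} × {78} = {(p94,78), (p96,78)}
  {p95} × {78, 79} = {(p95,78), (p95,79)}
  {p95, p96} × {78} = {(p95,78), (p96,78)}
  {p96} × {78, 79} = {(p96,78), (p96,79)}
  {p94, p95, p96} × {78} = {(p94,78), (p95,78), (p96,78)}
  {p94, p95} × {78, 79} = {(p94,78), (p94,79), (p95,78), (p95,79)}
  {p94, p96} × {78, 79} = {(p94,78), (p94,79), (p96,78), (p96,79)}
  {p95, p96} × {78, 79} = {(p95,78), (p95,79), (p96,78), (p96,79)}
  {p94, p95, p96} × {78, 79} = {(p94,78), (p94,79), (p95,78), (p95,79), (p96,78), (p96,79)}
These 15 distinct sets form the basis B.
Close under arbitrary unions to get τ_{X×Y}; counting gives |τ_{X×Y}| = 27.


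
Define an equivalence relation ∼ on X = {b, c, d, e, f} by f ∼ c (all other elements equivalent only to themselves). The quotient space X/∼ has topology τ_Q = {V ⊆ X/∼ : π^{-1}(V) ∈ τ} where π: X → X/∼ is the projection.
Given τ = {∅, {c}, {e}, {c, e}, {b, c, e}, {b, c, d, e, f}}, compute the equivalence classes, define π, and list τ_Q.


X/∼ = {[b], [c=f], [d], [e]}; |τ_Q| = 3.

Equivalence classes: [b], [c=f], [d], [e].
Quotient map π: X → X/∼ sends b ↦ [b], c ↦ [c=f], d ↦ [d], e ↦ [e], f ↦ [c=f].
For each subset V ⊆ X/∼, compute π^{-1}(V) ⊆ X and check whether π^{-1}(V) ∈ τ. V is open in τ_Q iff π^{-1}(V) ∈ τ.
  V = {}: π^{-1}(V) = ∅ ∈ τ ✓.
  V = {[b]}: π^{-1}(V) = {b} ∉ τ ✗.
  V = {[c=f]}: π^{-1}(V) = {c, f} ∉ τ ✗.
  V = {[b], [c=f]}: π^{-1}(V) = {b, c, f} ∉ τ ✗.
  V = {[d]}: π^{-1}(V) = {d} ∉ τ ✗.
  V = {[b], [d]}: π^{-1}(V) = {b, d} ∉ τ ✗.
  V = {[c=f], [d]}: π^{-1}(V) = {c, d, f} ∉ τ ✗.
  V = {[b], [c=f], [d]}: π^{-1}(V) = {b, c, d, f} ∉ τ ✗.
  V = {[e]}: π^{-1}(V) = {e} ∈ τ ✓.
  V = {[b], [e]}: π^{-1}(V) = {b, e} ∉ τ ✗.
  V = {[c=f], [e]}: π^{-1}(V) = {c, e, f} ∉ τ ✗.
  V = {[b], [c=f], [e]}: π^{-1}(V) = {b, c, e, f} ∉ τ ✗.
  V = {[d], [e]}: π^{-1}(V) = {d, e} ∉ τ ✗.
  V = {[b], [d], [e]}: π^{-1}(V) = {b, d, e} ∉ τ ✗.
  V = {[c=f], [d], [e]}: π^{-1}(V) = {c, d, e, f} ∉ τ ✗.
  V = {[b], [c=f], [d], [e]}: π^{-1}(V) = {b, c, d, e, f} ∈ τ ✓.
Open sets in the quotient: τ_Q = {{}, {[e]}, {[b], [c=f], [d], [e]}} (3 elements).


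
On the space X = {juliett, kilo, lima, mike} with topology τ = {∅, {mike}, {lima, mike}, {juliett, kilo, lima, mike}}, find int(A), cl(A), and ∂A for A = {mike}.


int(A) = {mike}, cl(A) = {juliett, kilo, lima, mike}, ∂A = {juliett, kilo, lima}.

Closed sets in (X, τ) are complements of opens:
  closed(X, τ) = {∅, {juliett, kilo}, {juliett, kilo, lima}, {juliett, kilo, lima, mike}}.
int(A) = ⋃ {U ∈ τ : U ⊆ A}. Opens contained in A: ∅, {mike}.
Taking the union of these: int(A) = {mike}.
cl(A) = ⋂ {C closed : A ⊆ C}. Closed sets containing A: {juliett, kilo, lima, mike}.
Intersecting these: cl(A) = {juliett, kilo, lima, mike}.
∂A = cl(A) ∖ int(A) = {juliett, kilo, lima, mike} ∖ {mike} = {juliett, kilo, lima}.


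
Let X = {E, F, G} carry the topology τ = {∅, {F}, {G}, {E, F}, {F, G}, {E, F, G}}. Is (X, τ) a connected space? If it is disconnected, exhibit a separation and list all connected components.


(X, τ) is disconnected; components = [{G}, {E, F}].

Find clopen sets (U ∈ τ with X ∖ U ∈ τ):
  U = ∅, X ∖ U = {E, F, G} — both open, so U is clopen.
  U = {G}, X ∖ U = {E, F} — both open, so U is clopen.
  U = {E, F}, X ∖ U = {G} — both open, so U is clopen.
  U = {E, F, G}, X ∖ U = ∅ — both open, so U is clopen.
Nontrivial clopen(s) exist: e.g. {E, F}. So (X, τ) is disconnected.
Compute connected components by grouping points that agree on all clopens:
  component: {G}
  component: {E, F}


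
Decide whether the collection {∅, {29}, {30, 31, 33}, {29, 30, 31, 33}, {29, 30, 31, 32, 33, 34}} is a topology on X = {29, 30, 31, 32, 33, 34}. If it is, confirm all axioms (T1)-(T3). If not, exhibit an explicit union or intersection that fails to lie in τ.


τ IS a topology on X.

Axiom (T1): ∅ ∈ τ? Yes; X ∈ τ? Yes.
Axiom (T2/T3): check pairwise unions and intersections of members of τ.
All pairwise intersections and unions checked — each lies in τ. Therefore τ satisfies (T1), (T2), (T3): it IS a topology on X.


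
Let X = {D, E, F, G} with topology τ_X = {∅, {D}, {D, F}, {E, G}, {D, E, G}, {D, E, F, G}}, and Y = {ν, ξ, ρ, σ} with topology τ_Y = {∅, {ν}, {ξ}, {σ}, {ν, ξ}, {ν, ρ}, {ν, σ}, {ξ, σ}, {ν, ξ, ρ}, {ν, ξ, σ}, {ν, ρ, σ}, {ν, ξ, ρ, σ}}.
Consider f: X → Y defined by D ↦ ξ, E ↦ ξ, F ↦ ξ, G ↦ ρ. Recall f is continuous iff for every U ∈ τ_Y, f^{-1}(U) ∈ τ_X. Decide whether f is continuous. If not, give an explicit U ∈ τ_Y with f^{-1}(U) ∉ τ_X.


f is NOT continuous.

Compute f^{-1}(U) for each U ∈ τ_Y:
  U = ∅: f^{-1}(U) = ∅ ∈ τ_X ✓.
  U = {ν}: f^{-1}(U) = ∅ ∈ τ_X ✓.
  U = {ξ}: f^{-1}(U) = {D, E, F} ∉ τ_X ✗.
  U = {σ}: f^{-1}(U) = ∅ ∈ τ_X ✓.
  U = {ν, ξ}: f^{-1}(U) = {D, E, F} ∉ τ_X ✗.
  U = {ν, ρ}: f^{-1}(U) = {G} ∉ τ_X ✗.
  U = {ν, σ}: f^{-1}(U) = ∅ ∈ τ_X ✓.
  U = {ξ, σ}: f^{-1}(U) = {D, E, F} ∉ τ_X ✗.
  U = {ν, ξ, ρ}: f^{-1}(U) = {D, E, F, G} ∈ τ_X ✓.
  U = {ν, ξ, σ}: f^{-1}(U) = {D, E, F} ∉ τ_X ✗.
  U = {ν, ρ, σ}: f^{-1}(U) = {G} ∉ τ_X ✗.
  U = {ν, ξ, ρ, σ}: f^{-1}(U) = {D, E, F, G} ∈ τ_X ✓.
Found U = {ξ} with f^{-1}(U) = {D, E, F} not in τ_X. Therefore f is NOT continuous.


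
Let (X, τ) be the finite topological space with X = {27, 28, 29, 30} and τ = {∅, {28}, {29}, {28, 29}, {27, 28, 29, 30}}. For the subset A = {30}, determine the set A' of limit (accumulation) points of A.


A' = {27}

For each x ∈ X, list the open sets U ∈ τ with x ∈ U, then check whether U ∩ (A ∖ {x}) ≠ ∅ for every such U.
  x = 27: opens ∋ x are {27, 28, 29, 30}; each meets A ∖ {27}, so x IS a limit point.
  x = 28: open {28} ∋ x has {28} ∩ (A ∖ {28}) = ∅, so x is NOT a limit point.
  x = 29: open {29} ∋ x has {29} ∩ (A ∖ {29}) = ∅, so x is NOT a limit point.
  x = 30: open {27, 28, 29, 30} ∋ x has {27, 28, 29, 30} ∩ (A ∖ {30}) = ∅, so x is NOT a limit point.
Collecting: A' = {27}.


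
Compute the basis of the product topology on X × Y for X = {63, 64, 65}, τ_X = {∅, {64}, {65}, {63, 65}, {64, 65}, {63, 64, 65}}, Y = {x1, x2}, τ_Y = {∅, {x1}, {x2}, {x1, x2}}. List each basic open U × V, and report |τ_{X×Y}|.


Basis B = {∅ × ∅, {64} × {x1}, {64} × {x2}, {65} × {x1}, {65} × {x2}, {63, 65} × {x1}, {63, 65} × {x2}, {64} × {x1, x2}, {64, 65} × {x1}, {64, 65} × {x2}, {65} × {x1, x2}, {63, 64, 65} × {x1}, {63, 64, 65} × {x2}, {63, 65} × {x1, x2}, {64, 65} × {x1, x2}, {63, 64, 65} × {x1, x2}}; |τ_{X×Y}| = 36.

Enumerate products U × V with U ∈ τ_X, V ∈ τ_Y (deduplicated):
  ∅ × ∅ = {} (∅)
  {64} × {x1} = {(64,x1)}
  {64} × {x2} = {(64,x2)}
  {65} × {x1} = {(65,x1)}
  {65} × {x2} = {(65,x2)}
  {63, 65} × {x1} = {(63,x1), (65,x1)}
  {63, 65} × {x2} = {(63,x2), (65,x2)}
  {64} × {x1, x2} = {(64,x1), (64,x2)}
  {64, 65} × {x1} = {(64,x1), (65,x1)}
  {64, 65} × {x2} = {(64,x2), (65,x2)}
  {65} × {x1, x2} = {(65,x1), (65,x2)}
  {63, 64, 65} × {x1} = {(63,x1), (64,x1), (65,x1)}
  {63, 64, 65} × {x2} = {(63,x2), (64,x2), (65,x2)}
  {63, 65} × {x1, x2} = {(63,x1), (63,x2), (65,x1), (65,x2)}
  {64, 65} × {x1, x2} = {(64,x1), (64,x2), (65,x1), (65,x2)}
  {63, 64, 65} × {x1, x2} = {(63,x1), (63,x2), (64,x1), (64,x2), (65,x1), (65,x2)}
These 16 distinct sets form the basis B.
Close under arbitrary unions to get τ_{X×Y}; counting gives |τ_{X×Y}| = 36.


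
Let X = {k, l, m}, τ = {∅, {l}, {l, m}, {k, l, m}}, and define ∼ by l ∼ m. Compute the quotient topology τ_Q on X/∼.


X/∼ = {[k], [l=m]}; |τ_Q| = 3.

Equivalence classes: [k], [l=m].
Quotient map π: X → X/∼ sends k ↦ [k], l ↦ [l=m], m ↦ [l=m].
For each subset V ⊆ X/∼, compute π^{-1}(V) ⊆ X and check whether π^{-1}(V) ∈ τ. V is open in τ_Q iff π^{-1}(V) ∈ τ.
  V = {}: π^{-1}(V) = ∅ ∈ τ ✓.
  V = {[k]}: π^{-1}(V) = {k} ∉ τ ✗.
  V = {[l=m]}: π^{-1}(V) = {l, m} ∈ τ ✓.
  V = {[k], [l=m]}: π^{-1}(V) = {k, l, m} ∈ τ ✓.
Open sets in the quotient: τ_Q = {{}, {[l=m]}, {[k], [l=m]}} (3 elements).


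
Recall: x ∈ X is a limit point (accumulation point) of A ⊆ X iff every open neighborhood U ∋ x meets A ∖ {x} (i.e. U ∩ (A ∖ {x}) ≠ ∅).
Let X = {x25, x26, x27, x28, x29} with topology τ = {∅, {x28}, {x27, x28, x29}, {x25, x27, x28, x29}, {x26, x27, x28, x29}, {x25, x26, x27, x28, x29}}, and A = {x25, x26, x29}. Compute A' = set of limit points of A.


A' = {x25, x26, x27}

For each x ∈ X, list the open sets U ∈ τ with x ∈ U, then check whether U ∩ (A ∖ {x}) ≠ ∅ for every such U.
  x = x25: opens ∋ x are {x25, x27, x28, x29}, {x25, x26, x27, x28, x29}; each meets A ∖ {x25}, so x IS a limit point.
  x = x26: opens ∋ x are {x26, x27, x28, x29}, {x25, x26, x27, x28, x29}; each meets A ∖ {x26}, so x IS a limit point.
  x = x27: opens ∋ x are {x27, x28, x29}, {x25, x27, x28, x29}, {x26, x27, x28, x29}, {x25, x26, x27, x28, x29}; each meets A ∖ {x27}, so x IS a limit point.
  x = x28: open {x28} ∋ x has {x28} ∩ (A ∖ {x28}) = ∅, so x is NOT a limit point.
  x = x29: open {x27, x28, x29} ∋ x has {x27, x28, x29} ∩ (A ∖ {x29}) = ∅, so x is NOT a limit point.
Collecting: A' = {x25, x26, x27}.


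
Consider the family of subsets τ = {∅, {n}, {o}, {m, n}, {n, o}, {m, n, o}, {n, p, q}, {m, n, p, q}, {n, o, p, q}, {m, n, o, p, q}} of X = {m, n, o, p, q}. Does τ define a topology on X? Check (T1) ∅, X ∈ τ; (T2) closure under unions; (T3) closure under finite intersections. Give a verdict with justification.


τ IS a topology on X.

Axiom (T1): ∅ ∈ τ? Yes; X ∈ τ? Yes.
Axiom (T2/T3): check pairwise unions and intersections of members of τ.
All pairwise intersections and unions checked — each lies in τ. Therefore τ satisfies (T1), (T2), (T3): it IS a topology on X.


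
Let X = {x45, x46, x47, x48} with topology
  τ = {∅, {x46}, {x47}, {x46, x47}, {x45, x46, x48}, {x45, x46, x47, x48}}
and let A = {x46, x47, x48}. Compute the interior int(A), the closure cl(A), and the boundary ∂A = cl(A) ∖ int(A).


int(A) = {x46, x47}, cl(A) = {x45, x46, x47, x48}, ∂A = {x45, x48}.

Closed sets in (X, τ) are complements of opens:
  closed(X, τ) = {∅, {x47}, {x45, x48}, {x45, x46, x48}, {x45, x47, x48}, {x45, x46, x47, x48}}.
int(A) = ⋃ {U ∈ τ : U ⊆ A}. Opens contained in A: ∅, {x46}, {x47}, {x46, x47}.
Taking the union of these: int(A) = {x46, x47}.
cl(A) = ⋂ {C closed : A ⊆ C}. Closed sets containing A: {x45, x46, x47, x48}.
Intersecting these: cl(A) = {x45, x46, x47, x48}.
∂A = cl(A) ∖ int(A) = {x45, x46, x47, x48} ∖ {x46, x47} = {x45, x48}.


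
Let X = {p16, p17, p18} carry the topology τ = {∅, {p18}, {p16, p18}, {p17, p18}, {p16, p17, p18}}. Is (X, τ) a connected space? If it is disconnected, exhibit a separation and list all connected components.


(X, τ) is connected.

Find clopen sets (U ∈ τ with X ∖ U ∈ τ):
  U = ∅, X ∖ U = {p16, p17, p18} — both open, so U is clopen.
  U = {p16, p17, p18}, X ∖ U = ∅ — both open, so U is clopen.
Only trivial clopens (∅ and X) exist, so (X, τ) is connected.
Compute connected components by grouping points that agree on all clopens:
  component: {p16, p17, p18}


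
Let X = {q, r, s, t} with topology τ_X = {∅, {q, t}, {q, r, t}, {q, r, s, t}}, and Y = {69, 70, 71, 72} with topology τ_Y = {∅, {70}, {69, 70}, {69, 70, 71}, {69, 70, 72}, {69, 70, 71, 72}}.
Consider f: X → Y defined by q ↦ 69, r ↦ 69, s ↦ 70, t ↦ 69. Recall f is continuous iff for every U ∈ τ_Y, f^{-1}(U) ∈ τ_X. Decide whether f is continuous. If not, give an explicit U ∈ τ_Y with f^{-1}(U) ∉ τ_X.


f is NOT continuous.

Compute f^{-1}(U) for each U ∈ τ_Y:
  U = ∅: f^{-1}(U) = ∅ ∈ τ_X ✓.
  U = {70}: f^{-1}(U) = {s} ∉ τ_X ✗.
  U = {69, 70}: f^{-1}(U) = {q, r, s, t} ∈ τ_X ✓.
  U = {69, 70, 71}: f^{-1}(U) = {q, r, s, t} ∈ τ_X ✓.
  U = {69, 70, 72}: f^{-1}(U) = {q, r, s, t} ∈ τ_X ✓.
  U = {69, 70, 71, 72}: f^{-1}(U) = {q, r, s, t} ∈ τ_X ✓.
Found U = {70} with f^{-1}(U) = {s} not in τ_X. Therefore f is NOT continuous.


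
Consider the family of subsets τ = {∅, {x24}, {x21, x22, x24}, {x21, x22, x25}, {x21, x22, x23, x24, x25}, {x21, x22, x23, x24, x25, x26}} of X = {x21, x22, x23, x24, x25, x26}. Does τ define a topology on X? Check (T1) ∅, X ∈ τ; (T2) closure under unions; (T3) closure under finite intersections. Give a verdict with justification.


τ is NOT a topology on X.

Axiom (T1): ∅ ∈ τ? Yes; X ∈ τ? Yes.
Axiom (T2/T3): check pairwise unions and intersections of members of τ.
Counterexample for (T2): {x24} ∪ {x21, x22, x25} = {x21, x22, x24, x25} ∉ τ. Therefore τ is NOT a topology.


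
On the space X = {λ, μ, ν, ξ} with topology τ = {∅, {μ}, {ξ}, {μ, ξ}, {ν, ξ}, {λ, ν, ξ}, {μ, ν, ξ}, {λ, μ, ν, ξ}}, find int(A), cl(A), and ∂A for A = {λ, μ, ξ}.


int(A) = {μ, ξ}, cl(A) = {λ, μ, ν, ξ}, ∂A = {λ, ν}.

Closed sets in (X, τ) are complements of opens:
  closed(X, τ) = {∅, {λ}, {μ}, {λ, μ}, {λ, ν}, {λ, μ, ν}, {λ, ν, ξ}, {λ, μ, ν, ξ}}.
int(A) = ⋃ {U ∈ τ : U ⊆ A}. Opens contained in A: ∅, {μ}, {ξ}, {μ, ξ}.
Taking the union of these: int(A) = {μ, ξ}.
cl(A) = ⋂ {C closed : A ⊆ C}. Closed sets containing A: {λ, μ, ν, ξ}.
Intersecting these: cl(A) = {λ, μ, ν, ξ}.
∂A = cl(A) ∖ int(A) = {λ, μ, ν, ξ} ∖ {μ, ξ} = {λ, ν}.


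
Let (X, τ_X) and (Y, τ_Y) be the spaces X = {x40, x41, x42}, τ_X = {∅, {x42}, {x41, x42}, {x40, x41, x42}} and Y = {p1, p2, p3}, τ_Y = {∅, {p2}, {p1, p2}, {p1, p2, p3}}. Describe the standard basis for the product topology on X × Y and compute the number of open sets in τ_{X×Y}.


Basis B = {∅ × ∅, {x42} × {p2}, {x41, x42} × {p2}, {x42} × {p1, p2}, {x40, x41, x42} × {p2}, {x42} × {p1, p2, p3}, {x41, x42} × {p1, p2}, {x40, x41, x42} × {p1, p2}, {x41, x42} × {p1, p2, p3}, {x40, x41, x42} × {p1, p2, p3}}; |τ_{X×Y}| = 20.

Enumerate products U × V with U ∈ τ_X, V ∈ τ_Y (deduplicated):
  ∅ × ∅ = {} (∅)
  {x42} × {p2} = {(x42,p2)}
  {x41, x42} × {p2} = {(x41,p2), (x42,p2)}
  {x42} × {p1, p2} = {(x42,p1), (x42,p2)}
  {x40, x41, x42} × {p2} = {(x40,p2), (x41,p2), (x42,p2)}
  {x42} × {p1, p2, p3} = {(x42,p1), (x42,p2), (x42,p3)}
  {x41, x42} × {p1, p2} = {(x41,p1), (x41,p2), (x42,p1), (x42,p2)}
  {x40, x41, x42} × {p1, p2} = {(x40,p1), (x40,p2), (x41,p1), (x41,p2), (x42,p1), (x42,p2)}
  {x41, x42} × {p1, p2, p3} = {(x41,p1), (x41,p2), (x41,p3), (x42,p1), (x42,p2), (x42,p3)}
  {x40, x41, x42} × {p1, p2, p3} = {(x40,p1), (x40,p2), (x40,p3), (x41,p1), (x41,p2), (x41,p3), (x42,p1), (x42,p2), (x42,p3)}
These 10 distinct sets form the basis B.
Close under arbitrary unions to get τ_{X×Y}; counting gives |τ_{X×Y}| = 20.


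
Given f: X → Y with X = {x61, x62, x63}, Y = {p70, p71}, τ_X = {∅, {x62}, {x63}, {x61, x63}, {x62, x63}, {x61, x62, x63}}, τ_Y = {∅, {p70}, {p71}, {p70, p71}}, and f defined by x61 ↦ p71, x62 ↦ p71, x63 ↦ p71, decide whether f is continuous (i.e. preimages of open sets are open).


f IS continuous.

Compute f^{-1}(U) for each U ∈ τ_Y:
  U = ∅: f^{-1}(U) = ∅ ∈ τ_X ✓.
  U = {p70}: f^{-1}(U) = ∅ ∈ τ_X ✓.
  U = {p71}: f^{-1}(U) = {x61, x62, x63} ∈ τ_X ✓.
  U = {p70, p71}: f^{-1}(U) = {x61, x62, x63} ∈ τ_X ✓.
Every preimage lies in τ_X, so f IS continuous.


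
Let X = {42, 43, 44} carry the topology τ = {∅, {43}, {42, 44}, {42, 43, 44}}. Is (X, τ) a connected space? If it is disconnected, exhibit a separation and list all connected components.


(X, τ) is disconnected; components = [{43}, {42, 44}].

Find clopen sets (U ∈ τ with X ∖ U ∈ τ):
  U = ∅, X ∖ U = {42, 43, 44} — both open, so U is clopen.
  U = {43}, X ∖ U = {42, 44} — both open, so U is clopen.
  U = {42, 44}, X ∖ U = {43} — both open, so U is clopen.
  U = {42, 43, 44}, X ∖ U = ∅ — both open, so U is clopen.
Nontrivial clopen(s) exist: e.g. {42, 44}. So (X, τ) is disconnected.
Compute connected components by grouping points that agree on all clopens:
  component: {43}
  component: {42, 44}


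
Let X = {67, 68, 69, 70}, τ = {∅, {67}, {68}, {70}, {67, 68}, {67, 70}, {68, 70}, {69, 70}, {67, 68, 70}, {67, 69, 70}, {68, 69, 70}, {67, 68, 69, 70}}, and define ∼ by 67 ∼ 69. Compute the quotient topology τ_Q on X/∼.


X/∼ = {[67=69], [68], [70]}; |τ_Q| = 6.

Equivalence classes: [67=69], [68], [70].
Quotient map π: X → X/∼ sends 67 ↦ [67=69], 68 ↦ [68], 69 ↦ [67=69], 70 ↦ [70].
For each subset V ⊆ X/∼, compute π^{-1}(V) ⊆ X and check whether π^{-1}(V) ∈ τ. V is open in τ_Q iff π^{-1}(V) ∈ τ.
  V = {}: π^{-1}(V) = ∅ ∈ τ ✓.
  V = {[67=69]}: π^{-1}(V) = {67, 69} ∉ τ ✗.
  V = {[68]}: π^{-1}(V) = {68} ∈ τ ✓.
  V = {[67=69], [68]}: π^{-1}(V) = {67, 68, 69} ∉ τ ✗.
  V = {[70]}: π^{-1}(V) = {70} ∈ τ ✓.
  V = {[67=69], [70]}: π^{-1}(V) = {67, 69, 70} ∈ τ ✓.
  V = {[68], [70]}: π^{-1}(V) = {68, 70} ∈ τ ✓.
  V = {[67=69], [68], [70]}: π^{-1}(V) = {67, 68, 69, 70} ∈ τ ✓.
Open sets in the quotient: τ_Q = {{}, {[68]}, {[70]}, {[67=69], [70]}, {[68], [70]}, {[67=69], [68], [70]}} (6 elements).


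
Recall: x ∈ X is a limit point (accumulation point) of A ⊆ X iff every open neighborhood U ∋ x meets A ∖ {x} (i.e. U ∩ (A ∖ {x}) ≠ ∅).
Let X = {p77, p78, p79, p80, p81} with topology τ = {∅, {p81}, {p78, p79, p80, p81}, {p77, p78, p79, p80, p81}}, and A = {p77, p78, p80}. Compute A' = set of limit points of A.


A' = {p77, p78, p79, p80}

For each x ∈ X, list the open sets U ∈ τ with x ∈ U, then check whether U ∩ (A ∖ {x}) ≠ ∅ for every such U.
  x = p77: opens ∋ x are {p77, p78, p79, p80, p81}; each meets A ∖ {p77}, so x IS a limit point.
  x = p78: opens ∋ x are {p78, p79, p80, p81}, {p77, p78, p79, p80, p81}; each meets A ∖ {p78}, so x IS a limit point.
  x = p79: opens ∋ x are {p78, p79, p80, p81}, {p77, p78, p79, p80, p81}; each meets A ∖ {p79}, so x IS a limit point.
  x = p80: opens ∋ x are {p78, p79, p80, p81}, {p77, p78, p79, p80, p81}; each meets A ∖ {p80}, so x IS a limit point.
  x = p81: open {p81} ∋ x has {p81} ∩ (A ∖ {p81}) = ∅, so x is NOT a limit point.
Collecting: A' = {p77, p78, p79, p80}.


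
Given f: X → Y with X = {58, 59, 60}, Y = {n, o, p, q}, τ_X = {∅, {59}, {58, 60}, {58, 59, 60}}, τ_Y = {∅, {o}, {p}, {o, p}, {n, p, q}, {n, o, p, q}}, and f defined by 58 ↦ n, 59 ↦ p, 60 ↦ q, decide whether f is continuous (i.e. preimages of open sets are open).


f IS continuous.

Compute f^{-1}(U) for each U ∈ τ_Y:
  U = ∅: f^{-1}(U) = ∅ ∈ τ_X ✓.
  U = {o}: f^{-1}(U) = ∅ ∈ τ_X ✓.
  U = {p}: f^{-1}(U) = {59} ∈ τ_X ✓.
  U = {o, p}: f^{-1}(U) = {59} ∈ τ_X ✓.
  U = {n, p, q}: f^{-1}(U) = {58, 59, 60} ∈ τ_X ✓.
  U = {n, o, p, q}: f^{-1}(U) = {58, 59, 60} ∈ τ_X ✓.
Every preimage lies in τ_X, so f IS continuous.


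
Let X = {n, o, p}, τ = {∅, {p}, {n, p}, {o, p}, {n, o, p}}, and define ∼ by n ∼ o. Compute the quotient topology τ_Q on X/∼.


X/∼ = {[n=o], [p]}; |τ_Q| = 3.

Equivalence classes: [n=o], [p].
Quotient map π: X → X/∼ sends n ↦ [n=o], o ↦ [n=o], p ↦ [p].
For each subset V ⊆ X/∼, compute π^{-1}(V) ⊆ X and check whether π^{-1}(V) ∈ τ. V is open in τ_Q iff π^{-1}(V) ∈ τ.
  V = {}: π^{-1}(V) = ∅ ∈ τ ✓.
  V = {[n=o]}: π^{-1}(V) = {n, o} ∉ τ ✗.
  V = {[p]}: π^{-1}(V) = {p} ∈ τ ✓.
  V = {[n=o], [p]}: π^{-1}(V) = {n, o, p} ∈ τ ✓.
Open sets in the quotient: τ_Q = {{}, {[p]}, {[n=o], [p]}} (3 elements).


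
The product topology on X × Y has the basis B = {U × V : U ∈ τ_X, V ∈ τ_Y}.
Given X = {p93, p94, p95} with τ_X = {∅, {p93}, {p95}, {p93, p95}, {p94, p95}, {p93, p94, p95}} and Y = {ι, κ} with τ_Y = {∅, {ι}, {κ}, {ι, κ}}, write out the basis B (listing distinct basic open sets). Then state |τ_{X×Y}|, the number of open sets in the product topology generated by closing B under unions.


Basis B = {∅ × ∅, {p93} × {ι}, {p93} × {κ}, {p95} × {ι}, {p95} × {κ}, {p93} × {ι, κ}, {p93, p95} × {ι}, {p93, p95} × {κ}, {p94, p95} × {ι}, {p94, p95} × {κ}, {p95} × {ι, κ}, {p93, p94, p95} × {ι}, {p93, p94, p95} × {κ}, {p93, p95} × {ι, κ}, {p94, p95} × {ι, κ}, {p93, p94, p95} × {ι, κ}}; |τ_{X×Y}| = 36.

Enumerate products U × V with U ∈ τ_X, V ∈ τ_Y (deduplicated):
  ∅ × ∅ = {} (∅)
  {p93} × {ι} = {(p93,ι)}
  {p93} × {κ} = {(p93,κ)}
  {p95} × {ι} = {(p95,ι)}
  {p95} × {κ} = {(p95,κ)}
  {p93} × {ι, κ} = {(p93,ι), (p93,κ)}
  {p93, p95} × {ι} = {(p93,ι), (p95,ι)}
  {p93, p95} × {κ} = {(p93,κ), (p95,κ)}
  {p94, p95} × {ι} = {(p94,ι), (p95,ι)}
  {p94, p95} × {κ} = {(p94,κ), (p95,κ)}
  {p95} × {ι, κ} = {(p95,ι), (p95,κ)}
  {p93, p94, p95} × {ι} = {(p93,ι), (p94,ι), (p95,ι)}
  {p93, p94, p95} × {κ} = {(p93,κ), (p94,κ), (p95,κ)}
  {p93, p95} × {ι, κ} = {(p93,ι), (p93,κ), (p95,ι), (p95,κ)}
  {p94, p95} × {ι, κ} = {(p94,ι), (p94,κ), (p95,ι), (p95,κ)}
  {p93, p94, p95} × {ι, κ} = {(p93,ι), (p93,κ), (p94,ι), (p94,κ), (p95,ι), (p95,κ)}
These 16 distinct sets form the basis B.
Close under arbitrary unions to get τ_{X×Y}; counting gives |τ_{X×Y}| = 36.


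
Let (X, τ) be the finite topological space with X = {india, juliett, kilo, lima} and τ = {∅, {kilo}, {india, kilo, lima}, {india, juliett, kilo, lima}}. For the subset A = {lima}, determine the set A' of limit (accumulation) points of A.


A' = {india, juliett}

For each x ∈ X, list the open sets U ∈ τ with x ∈ U, then check whether U ∩ (A ∖ {x}) ≠ ∅ for every such U.
  x = india: opens ∋ x are {india, kilo, lima}, {india, juliett, kilo, lima}; each meets A ∖ {india}, so x IS a limit point.
  x = juliett: opens ∋ x are {india, juliett, kilo, lima}; each meets A ∖ {juliett}, so x IS a limit point.
  x = kilo: open {kilo} ∋ x has {kilo} ∩ (A ∖ {kilo}) = ∅, so x is NOT a limit point.
  x = lima: open {india, kilo, lima} ∋ x has {india, kilo, lima} ∩ (A ∖ {lima}) = ∅, so x is NOT a limit point.
Collecting: A' = {india, juliett}.


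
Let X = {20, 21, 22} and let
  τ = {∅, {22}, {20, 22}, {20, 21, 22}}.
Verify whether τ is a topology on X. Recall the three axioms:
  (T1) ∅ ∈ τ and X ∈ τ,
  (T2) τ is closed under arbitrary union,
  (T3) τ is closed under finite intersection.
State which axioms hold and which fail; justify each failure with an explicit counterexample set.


τ IS a topology on X.

Axiom (T1): ∅ ∈ τ? Yes; X ∈ τ? Yes.
Axiom (T2/T3): check pairwise unions and intersections of members of τ.
All pairwise intersections and unions checked — each lies in τ. Therefore τ satisfies (T1), (T2), (T3): it IS a topology on X.


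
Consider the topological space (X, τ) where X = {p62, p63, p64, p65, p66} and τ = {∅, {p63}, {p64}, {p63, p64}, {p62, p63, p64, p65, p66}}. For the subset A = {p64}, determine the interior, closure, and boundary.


int(A) = {p64}, cl(A) = {p62, p64, p65, p66}, ∂A = {p62, p65, p66}.

Closed sets in (X, τ) are complements of opens:
  closed(X, τ) = {∅, {p62, p65, p66}, {p62, p63, p65, p66}, {p62, p64, p65, p66}, {p62, p63, p64, p65, p66}}.
int(A) = ⋃ {U ∈ τ : U ⊆ A}. Opens contained in A: ∅, {p64}.
Taking the union of these: int(A) = {p64}.
cl(A) = ⋂ {C closed : A ⊆ C}. Closed sets containing A: {p62, p64, p65, p66}, {p62, p63, p64, p65, p66}.
Intersecting these: cl(A) = {p62, p64, p65, p66}.
∂A = cl(A) ∖ int(A) = {p62, p64, p65, p66} ∖ {p64} = {p62, p65, p66}.


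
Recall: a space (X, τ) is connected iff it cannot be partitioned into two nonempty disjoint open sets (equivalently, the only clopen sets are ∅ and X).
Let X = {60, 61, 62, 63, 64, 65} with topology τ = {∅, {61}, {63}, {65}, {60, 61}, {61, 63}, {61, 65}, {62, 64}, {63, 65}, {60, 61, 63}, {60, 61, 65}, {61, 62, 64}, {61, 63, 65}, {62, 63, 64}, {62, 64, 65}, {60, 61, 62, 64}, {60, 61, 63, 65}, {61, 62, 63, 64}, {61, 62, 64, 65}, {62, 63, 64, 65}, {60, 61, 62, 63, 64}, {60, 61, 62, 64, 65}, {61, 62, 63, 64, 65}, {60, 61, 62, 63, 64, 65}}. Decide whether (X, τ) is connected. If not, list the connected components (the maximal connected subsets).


(X, τ) is disconnected; components = [{63}, {65}, {60, 61}, {62, 64}].

Find clopen sets (U ∈ τ with X ∖ U ∈ τ):
  U = ∅, X ∖ U = {60, 61, 62, 63, 64, 65} — both open, so U is clopen.
  U = {63}, X ∖ U = {60, 61, 62, 64, 65} — both open, so U is clopen.
  U = {65}, X ∖ U = {60, 61, 62, 63, 64} — both open, so U is clopen.
  U = {60, 61}, X ∖ U = {62, 63, 64, 65} — both open, so U is clopen.
  U = {62, 64}, X ∖ U = {60, 61, 63, 65} — both open, so U is clopen.
  U = {63, 65}, X ∖ U = {60, 61, 62, 64} — both open, so U is clopen.
  U = {60, 61, 63}, X ∖ U = {62, 64, 65} — both open, so U is clopen.
  U = {60, 61, 65}, X ∖ U = {62, 63, 64} — both open, so U is clopen.
  U = {62, 63, 64}, X ∖ U = {60, 61, 65} — both open, so U is clopen.
  U = {62, 64, 65}, X ∖ U = {60, 61, 63} — both open, so U is clopen.
  U = {60, 61, 62, 64}, X ∖ U = {63, 65} — both open, so U is clopen.
  U = {60, 61, 63, 65}, X ∖ U = {62, 64} — both open, so U is clopen.
  U = {62, 63, 64, 65}, X ∖ U = {60, 61} — both open, so U is clopen.
  U = {60, 61, 62, 63, 64}, X ∖ U = {65} — both open, so U is clopen.
  U = {60, 61, 62, 64, 65}, X ∖ U = {63} — both open, so U is clopen.
  U = {60, 61, 62, 63, 64, 65}, X ∖ U = ∅ — both open, so U is clopen.
Nontrivial clopen(s) exist: e.g. {62, 64}. So (X, τ) is disconnected.
Compute connected components by grouping points that agree on all clopens:
  component: {63}
  component: {65}
  component: {60, 61}
  component: {62, 64}


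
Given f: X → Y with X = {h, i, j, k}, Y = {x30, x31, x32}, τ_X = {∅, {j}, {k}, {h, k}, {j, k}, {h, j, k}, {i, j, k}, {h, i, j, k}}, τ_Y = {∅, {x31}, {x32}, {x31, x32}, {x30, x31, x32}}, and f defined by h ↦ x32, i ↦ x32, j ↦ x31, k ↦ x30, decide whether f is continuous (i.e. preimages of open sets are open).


f is NOT continuous.

Compute f^{-1}(U) for each U ∈ τ_Y:
  U = ∅: f^{-1}(U) = ∅ ∈ τ_X ✓.
  U = {x31}: f^{-1}(U) = {j} ∈ τ_X ✓.
  U = {x32}: f^{-1}(U) = {h, i} ∉ τ_X ✗.
  U = {x31, x32}: f^{-1}(U) = {h, i, j} ∉ τ_X ✗.
  U = {x30, x31, x32}: f^{-1}(U) = {h, i, j, k} ∈ τ_X ✓.
Found U = {x32} with f^{-1}(U) = {h, i} not in τ_X. Therefore f is NOT continuous.


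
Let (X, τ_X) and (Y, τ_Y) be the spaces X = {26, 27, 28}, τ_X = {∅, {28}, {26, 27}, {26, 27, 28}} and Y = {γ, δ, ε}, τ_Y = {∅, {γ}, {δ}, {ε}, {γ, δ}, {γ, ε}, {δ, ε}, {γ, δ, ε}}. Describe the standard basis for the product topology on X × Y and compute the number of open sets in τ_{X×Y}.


Basis B = {∅ × ∅, {28} × {γ}, {28} × {δ}, {28} × {ε}, {26, 27} × {γ}, {26, 27} × {δ}, {26, 27} × {ε}, {28} × {γ, δ}, {28} × {γ, ε}, {28} × {δ, ε}, {26, 27, 28} × {γ}, {26, 27, 28} × {δ}, {26, 27, 28} × {ε}, {28} × {γ, δ, ε}, {26, 27} × {γ, δ}, {26, 27} × {γ, ε}, {26, 27} × {δ, ε}, {26, 27} × {γ, δ, ε}, {26, 27, 28} × {γ, δ}, {26, 27, 28} × {γ, ε}, {26, 27, 28} × {δ, ε}, {26, 27, 28} × {γ, δ, ε}}; |τ_{X×Y}| = 64.

Enumerate products U × V with U ∈ τ_X, V ∈ τ_Y (deduplicated):
  ∅ × ∅ = {} (∅)
  {28} × {γ} = {(28,γ)}
  {28} × {δ} = {(28,δ)}
  {28} × {ε} = {(28,ε)}
  {26, 27} × {γ} = {(26,γ), (27,γ)}
  {26, 27} × {δ} = {(26,δ), (27,δ)}
  {26, 27} × {ε} = {(26,ε), (27,ε)}
  {28} × {γ, δ} = {(28,γ), (28,δ)}
  {28} × {γ, ε} = {(28,γ), (28,ε)}
  {28} × {δ, ε} = {(28,δ), (28,ε)}
  {26, 27, 28} × {γ} = {(26,γ), (27,γ), (28,γ)}
  {26, 27, 28} × {δ} = {(26,δ), (27,δ), (28,δ)}
  {26, 27, 28} × {ε} = {(26,ε), (27,ε), (28,ε)}
  {28} × {γ, δ, ε} = {(28,γ), (28,δ), (28,ε)}
  {26, 27} × {γ, δ} = {(26,γ), (26,δ), (27,γ), (27,δ)}
  {26, 27} × {γ, ε} = {(26,γ), (26,ε), (27,γ), (27,ε)}
  {26, 27} × {δ, ε} = {(26,δ), (26,ε), (27,δ), (27,ε)}
  {26, 27} × {γ, δ, ε} = {(26,γ), (26,δ), (26,ε), (27,γ), (27,δ), (27,ε)}
  {26, 27, 28} × {γ, δ} = {(26,γ), (26,δ), (27,γ), (27,δ), (28,γ), (28,δ)}
  {26, 27, 28} × {γ, ε} = {(26,γ), (26,ε), (27,γ), (27,ε), (28,γ), (28,ε)}
  {26, 27, 28} × {δ, ε} = {(26,δ), (26,ε), (27,δ), (27,ε), (28,δ), (28,ε)}
  {26, 27, 28} × {γ, δ, ε} = {(26,γ), (26,δ), (26,ε), (27,γ), (27,δ), (27,ε), (28,γ), (28,δ), (28,ε)}
These 22 distinct sets form the basis B.
Close under arbitrary unions to get τ_{X×Y}; counting gives |τ_{X×Y}| = 64.


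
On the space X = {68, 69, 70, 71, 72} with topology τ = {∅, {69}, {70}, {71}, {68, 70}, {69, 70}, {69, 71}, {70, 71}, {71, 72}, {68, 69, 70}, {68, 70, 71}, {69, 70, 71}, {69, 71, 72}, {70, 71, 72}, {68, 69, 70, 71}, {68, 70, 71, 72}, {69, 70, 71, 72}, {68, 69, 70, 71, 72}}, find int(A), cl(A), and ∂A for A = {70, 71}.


int(A) = {70, 71}, cl(A) = {68, 70, 71, 72}, ∂A = {68, 72}.

Closed sets in (X, τ) are complements of opens:
  closed(X, τ) = {∅, {68}, {69}, {72}, {68, 69}, {68, 70}, {68, 72}, {69, 72}, {71, 72}, {68, 69, 70}, {68, 69, 72}, {68, 70, 72}, {68, 71, 72}, {69, 71, 72}, {68, 69, 70, 72}, {68, 69, 71, 72}, {68, 70, 71, 72}, {68, 69, 70, 71, 72}}.
int(A) = ⋃ {U ∈ τ : U ⊆ A}. Opens contained in A: ∅, {70}, {71}, {70, 71}.
Taking the union of these: int(A) = {70, 71}.
cl(A) = ⋂ {C closed : A ⊆ C}. Closed sets containing A: {68, 70, 71, 72}, {68, 69, 70, 71, 72}.
Intersecting these: cl(A) = {68, 70, 71, 72}.
∂A = cl(A) ∖ int(A) = {68, 70, 71, 72} ∖ {70, 71} = {68, 72}.


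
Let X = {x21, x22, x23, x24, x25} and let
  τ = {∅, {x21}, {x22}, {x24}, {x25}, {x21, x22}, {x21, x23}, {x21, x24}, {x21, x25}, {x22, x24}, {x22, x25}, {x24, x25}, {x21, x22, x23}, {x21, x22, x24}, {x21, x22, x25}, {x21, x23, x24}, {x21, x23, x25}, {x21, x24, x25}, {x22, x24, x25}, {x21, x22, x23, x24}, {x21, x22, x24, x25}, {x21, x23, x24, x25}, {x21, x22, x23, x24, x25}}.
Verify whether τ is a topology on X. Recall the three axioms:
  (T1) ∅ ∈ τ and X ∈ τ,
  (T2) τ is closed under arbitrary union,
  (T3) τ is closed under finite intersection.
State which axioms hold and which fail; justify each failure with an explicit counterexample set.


τ is NOT a topology on X.

Axiom (T1): ∅ ∈ τ? Yes; X ∈ τ? Yes.
Axiom (T2/T3): check pairwise unions and intersections of members of τ.
Counterexample for (T2): {x22} ∪ {x21, x23, x25} = {x21, x22, x23, x25} ∉ τ. Therefore τ is NOT a topology.


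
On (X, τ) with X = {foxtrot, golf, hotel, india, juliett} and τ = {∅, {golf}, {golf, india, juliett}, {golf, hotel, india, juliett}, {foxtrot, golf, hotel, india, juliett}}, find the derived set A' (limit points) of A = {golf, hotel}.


A' = {foxtrot, hotel, india, juliett}

For each x ∈ X, list the open sets U ∈ τ with x ∈ U, then check whether U ∩ (A ∖ {x}) ≠ ∅ for every such U.
  x = foxtrot: opens ∋ x are {foxtrot, golf, hotel, india, juliett}; each meets A ∖ {foxtrot}, so x IS a limit point.
  x = golf: open {golf} ∋ x has {golf} ∩ (A ∖ {golf}) = ∅, so x is NOT a limit point.
  x = hotel: opens ∋ x are {golf, hotel, india, juliett}, {foxtrot, golf, hotel, india, juliett}; each meets A ∖ {hotel}, so x IS a limit point.
  x = india: opens ∋ x are {golf, india, juliett}, {golf, hotel, india, juliett}, {foxtrot, golf, hotel, india, juliett}; each meets A ∖ {india}, so x IS a limit point.
  x = juliett: opens ∋ x are {golf, india, juliett}, {golf, hotel, india, juliett}, {foxtrot, golf, hotel, india, juliett}; each meets A ∖ {juliett}, so x IS a limit point.
Collecting: A' = {foxtrot, hotel, india, juliett}.


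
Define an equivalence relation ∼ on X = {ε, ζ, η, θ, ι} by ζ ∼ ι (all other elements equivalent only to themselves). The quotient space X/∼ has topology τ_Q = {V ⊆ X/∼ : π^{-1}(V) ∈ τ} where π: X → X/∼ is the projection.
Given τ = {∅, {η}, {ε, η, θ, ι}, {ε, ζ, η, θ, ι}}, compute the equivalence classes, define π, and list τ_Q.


X/∼ = {[ε], [ζ=ι], [η], [θ]}; |τ_Q| = 3.

Equivalence classes: [ε], [ζ=ι], [η], [θ].
Quotient map π: X → X/∼ sends ε ↦ [ε], ζ ↦ [ζ=ι], η ↦ [η], θ ↦ [θ], ι ↦ [ζ=ι].
For each subset V ⊆ X/∼, compute π^{-1}(V) ⊆ X and check whether π^{-1}(V) ∈ τ. V is open in τ_Q iff π^{-1}(V) ∈ τ.
  V = {}: π^{-1}(V) = ∅ ∈ τ ✓.
  V = {[ε]}: π^{-1}(V) = {ε} ∉ τ ✗.
  V = {[ζ=ι]}: π^{-1}(V) = {ζ, ι} ∉ τ ✗.
  V = {[ε], [ζ=ι]}: π^{-1}(V) = {ε, ζ, ι} ∉ τ ✗.
  V = {[η]}: π^{-1}(V) = {η} ∈ τ ✓.
  V = {[ε], [η]}: π^{-1}(V) = {ε, η} ∉ τ ✗.
  V = {[ζ=ι], [η]}: π^{-1}(V) = {ζ, η, ι} ∉ τ ✗.
  V = {[ε], [ζ=ι], [η]}: π^{-1}(V) = {ε, ζ, η, ι} ∉ τ ✗.
  V = {[θ]}: π^{-1}(V) = {θ} ∉ τ ✗.
  V = {[ε], [θ]}: π^{-1}(V) = {ε, θ} ∉ τ ✗.
  V = {[ζ=ι], [θ]}: π^{-1}(V) = {ζ, θ, ι} ∉ τ ✗.
  V = {[ε], [ζ=ι], [θ]}: π^{-1}(V) = {ε, ζ, θ, ι} ∉ τ ✗.
  V = {[η], [θ]}: π^{-1}(V) = {η, θ} ∉ τ ✗.
  V = {[ε], [η], [θ]}: π^{-1}(V) = {ε, η, θ} ∉ τ ✗.
  V = {[ζ=ι], [η], [θ]}: π^{-1}(V) = {ζ, η, θ, ι} ∉ τ ✗.
  V = {[ε], [ζ=ι], [η], [θ]}: π^{-1}(V) = {ε, ζ, η, θ, ι} ∈ τ ✓.
Open sets in the quotient: τ_Q = {{}, {[η]}, {[ε], [ζ=ι], [η], [θ]}} (3 elements).


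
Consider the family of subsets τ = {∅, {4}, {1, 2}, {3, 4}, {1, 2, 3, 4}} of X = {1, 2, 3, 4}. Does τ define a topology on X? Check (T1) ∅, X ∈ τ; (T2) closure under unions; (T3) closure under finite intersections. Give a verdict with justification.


τ is NOT a topology on X.

Axiom (T1): ∅ ∈ τ? Yes; X ∈ τ? Yes.
Axiom (T2/T3): check pairwise unions and intersections of members of τ.
Counterexample for (T2): {4} ∪ {1, 2} = {1, 2, 4} ∉ τ. Therefore τ is NOT a topology.
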